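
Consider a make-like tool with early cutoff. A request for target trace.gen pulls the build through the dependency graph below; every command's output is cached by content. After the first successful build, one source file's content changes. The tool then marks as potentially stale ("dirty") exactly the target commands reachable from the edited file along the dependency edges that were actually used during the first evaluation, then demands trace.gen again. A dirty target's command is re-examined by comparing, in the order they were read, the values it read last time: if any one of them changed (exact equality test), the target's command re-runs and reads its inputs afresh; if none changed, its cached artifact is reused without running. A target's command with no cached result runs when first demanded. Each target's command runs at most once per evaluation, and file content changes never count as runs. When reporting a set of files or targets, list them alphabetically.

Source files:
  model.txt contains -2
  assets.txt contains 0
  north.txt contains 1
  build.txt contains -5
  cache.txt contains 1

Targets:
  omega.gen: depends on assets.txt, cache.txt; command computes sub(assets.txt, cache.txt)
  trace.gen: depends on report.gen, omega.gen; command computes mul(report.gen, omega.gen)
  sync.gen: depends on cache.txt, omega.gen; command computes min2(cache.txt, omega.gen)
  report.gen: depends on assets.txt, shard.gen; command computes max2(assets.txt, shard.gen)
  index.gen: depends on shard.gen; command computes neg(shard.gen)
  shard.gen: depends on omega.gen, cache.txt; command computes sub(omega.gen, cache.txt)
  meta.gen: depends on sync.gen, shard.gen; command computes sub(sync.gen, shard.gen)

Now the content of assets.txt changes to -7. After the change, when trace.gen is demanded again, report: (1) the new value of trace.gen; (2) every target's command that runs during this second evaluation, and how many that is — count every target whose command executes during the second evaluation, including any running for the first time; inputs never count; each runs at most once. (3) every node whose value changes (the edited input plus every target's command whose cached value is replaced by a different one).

First demand of the output computes:
  omega.gen = sub(0, 1) = -1
  shard.gen = sub(-1, 1) = -2
  report.gen = max2(0, -2) = 0
  trace.gen = mul(0, -1) = 0

After the edit, cleaning proceeds:
  omega.gen: a read changed (assets.txt 0->-7) — executes, giving -8.
  shard.gen: a read changed (omega.gen -1->-8) — executes, giving -9.
  report.gen: a read changed (assets.txt 0->-7; shard.gen -2->-9) — executes, giving -7.
  trace.gen: a read changed (report.gen 0->-7; omega.gen -1->-8) — executes, giving 56.

Demanding trace.gen again yields 56.
4 target commands run: omega.gen, report.gen, shard.gen, trace.gen.
The nodes whose values change: assets.txt, omega.gen, report.gen, shard.gen, trace.gen.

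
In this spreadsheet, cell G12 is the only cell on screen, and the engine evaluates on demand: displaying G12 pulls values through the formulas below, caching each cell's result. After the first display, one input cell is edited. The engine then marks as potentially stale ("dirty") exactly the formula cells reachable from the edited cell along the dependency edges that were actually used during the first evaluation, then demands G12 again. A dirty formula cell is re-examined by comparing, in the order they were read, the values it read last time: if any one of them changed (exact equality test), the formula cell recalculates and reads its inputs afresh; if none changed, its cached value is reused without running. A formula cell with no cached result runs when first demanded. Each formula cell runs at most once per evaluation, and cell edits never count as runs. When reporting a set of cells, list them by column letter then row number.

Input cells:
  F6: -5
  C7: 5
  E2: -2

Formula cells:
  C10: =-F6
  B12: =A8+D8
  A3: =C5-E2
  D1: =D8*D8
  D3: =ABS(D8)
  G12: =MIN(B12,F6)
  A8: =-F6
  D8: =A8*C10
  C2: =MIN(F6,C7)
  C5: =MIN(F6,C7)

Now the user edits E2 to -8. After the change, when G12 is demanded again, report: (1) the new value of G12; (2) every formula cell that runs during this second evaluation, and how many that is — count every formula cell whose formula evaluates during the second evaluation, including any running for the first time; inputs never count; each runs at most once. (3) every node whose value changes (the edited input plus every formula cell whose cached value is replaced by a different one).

G12 now evaluates to -5.
Run set: none (0 run).
Changed values: E2.
The important point: nothing the output needs ever reads E2, so the edit is invisible to it.

Initial pass — values computed on the first demand:
  A8 = -(-5) = 5
  C10 = -(-5) = 5
  D8 = 5 * 5 = 25
  B12 = 5 + 25 = 30
  G12 = MIN(30, -5) = -5

Second demand — change propagation:
  no demanded computation ever read E2, so the edit dirties nothing and nothing runs.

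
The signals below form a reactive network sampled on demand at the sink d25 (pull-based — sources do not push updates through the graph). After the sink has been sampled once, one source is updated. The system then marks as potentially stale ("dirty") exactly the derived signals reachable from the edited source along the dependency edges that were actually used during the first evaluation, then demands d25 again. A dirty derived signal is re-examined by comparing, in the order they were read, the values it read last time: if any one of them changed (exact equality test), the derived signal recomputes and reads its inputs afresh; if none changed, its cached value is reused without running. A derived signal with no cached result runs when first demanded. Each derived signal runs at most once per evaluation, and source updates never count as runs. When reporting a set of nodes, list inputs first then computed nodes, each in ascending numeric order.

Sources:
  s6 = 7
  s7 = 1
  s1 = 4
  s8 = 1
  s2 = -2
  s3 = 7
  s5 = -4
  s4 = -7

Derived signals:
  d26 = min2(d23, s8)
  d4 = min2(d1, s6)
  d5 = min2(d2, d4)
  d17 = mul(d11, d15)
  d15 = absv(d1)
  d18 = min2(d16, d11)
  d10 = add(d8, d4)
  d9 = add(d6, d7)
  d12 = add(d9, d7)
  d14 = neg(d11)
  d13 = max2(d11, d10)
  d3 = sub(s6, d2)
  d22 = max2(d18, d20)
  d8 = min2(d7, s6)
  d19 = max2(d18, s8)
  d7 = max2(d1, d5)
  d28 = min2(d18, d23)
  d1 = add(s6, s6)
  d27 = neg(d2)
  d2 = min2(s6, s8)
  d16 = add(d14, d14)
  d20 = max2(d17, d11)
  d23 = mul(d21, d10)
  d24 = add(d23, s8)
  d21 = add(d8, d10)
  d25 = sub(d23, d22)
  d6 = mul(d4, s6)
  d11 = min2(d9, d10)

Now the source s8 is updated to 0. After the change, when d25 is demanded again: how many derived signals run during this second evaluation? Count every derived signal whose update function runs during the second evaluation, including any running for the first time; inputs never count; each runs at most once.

Initial pass — values computed on the first demand:
  d1 = add(7, 7) = 14
  d2 = min2(7, 1) = 1
  d4 = min2(14, 7) = 7
  d5 = min2(1, 7) = 1
  d6 = mul(7, 7) = 49
  d7 = max2(14, 1) = 14
  d8 = min2(14, 7) = 7
  d9 = add(49, 14) = 63
  d10 = add(7, 7) = 14
  d11 = min2(63, 14) = 14
  d14 = neg(14) = -14
  d15 = absv(14) = 14
  d16 = add(-14, -14) = -28
  d17 = mul(14, 14) = 196
  d18 = min2(-28, 14) = -28
  d20 = max2(196, 14) = 196
  d21 = add(7, 14) = 21
  d22 = max2(-28, 196) = 196
  d23 = mul(21, 14) = 294
  d25 = sub(294, 196) = 98

Second demand — change propagation:
  d2: re-runs because s8 1->0; new result 0.
  d5: re-runs because d2 1->0; new result 0.
  d7: re-runs because d5 1->0; new result 14 (unchanged).
  d8: re-examined; everything it read last time is the same (d7 unchanged, s6 unchanged) — cache 7 kept, no run.
  d9: re-examined; everything it read last time is the same (d6 unchanged, d7 unchanged) — cache 63 kept, no run.
  d10: re-examined; everything it read last time is the same (d8 unchanged, d4 unchanged) — cache 14 kept, no run.
  d11: re-examined; everything it read last time is the same (d9 unchanged, d10 unchanged) — cache 14 kept, no run.
  d14: re-examined; everything it read last time is the same (d11 unchanged) — cache -14 kept, no run.
  d16: re-examined; everything it read last time is the same (d14 unchanged, d14 unchanged) — cache -28 kept, no run.
  d17: re-examined; everything it read last time is the same (d11 unchanged, d15 unchanged) — cache 196 kept, no run.
  d18: re-examined; everything it read last time is the same (d16 unchanged, d11 unchanged) — cache -28 kept, no run.
  d20: re-examined; everything it read last time is the same (d17 unchanged, d11 unchanged) — cache 196 kept, no run.
  d21: re-examined; everything it read last time is the same (d8 unchanged, d10 unchanged) — cache 21 kept, no run.
  d22: re-examined; everything it read last time is the same (d18 unchanged, d20 unchanged) — cache 196 kept, no run.
  d23: re-examined; everything it read last time is the same (d21 unchanged, d10 unchanged) — cache 294 kept, no run.
  d25: re-examined; everything it read last time is the same (d23 unchanged, d22 unchanged) — cache 98 kept, no run.

The important point: d7 recomputes to an identical value, and the output ends up unchanged.

Run set: d2, d5, d7 (3 run).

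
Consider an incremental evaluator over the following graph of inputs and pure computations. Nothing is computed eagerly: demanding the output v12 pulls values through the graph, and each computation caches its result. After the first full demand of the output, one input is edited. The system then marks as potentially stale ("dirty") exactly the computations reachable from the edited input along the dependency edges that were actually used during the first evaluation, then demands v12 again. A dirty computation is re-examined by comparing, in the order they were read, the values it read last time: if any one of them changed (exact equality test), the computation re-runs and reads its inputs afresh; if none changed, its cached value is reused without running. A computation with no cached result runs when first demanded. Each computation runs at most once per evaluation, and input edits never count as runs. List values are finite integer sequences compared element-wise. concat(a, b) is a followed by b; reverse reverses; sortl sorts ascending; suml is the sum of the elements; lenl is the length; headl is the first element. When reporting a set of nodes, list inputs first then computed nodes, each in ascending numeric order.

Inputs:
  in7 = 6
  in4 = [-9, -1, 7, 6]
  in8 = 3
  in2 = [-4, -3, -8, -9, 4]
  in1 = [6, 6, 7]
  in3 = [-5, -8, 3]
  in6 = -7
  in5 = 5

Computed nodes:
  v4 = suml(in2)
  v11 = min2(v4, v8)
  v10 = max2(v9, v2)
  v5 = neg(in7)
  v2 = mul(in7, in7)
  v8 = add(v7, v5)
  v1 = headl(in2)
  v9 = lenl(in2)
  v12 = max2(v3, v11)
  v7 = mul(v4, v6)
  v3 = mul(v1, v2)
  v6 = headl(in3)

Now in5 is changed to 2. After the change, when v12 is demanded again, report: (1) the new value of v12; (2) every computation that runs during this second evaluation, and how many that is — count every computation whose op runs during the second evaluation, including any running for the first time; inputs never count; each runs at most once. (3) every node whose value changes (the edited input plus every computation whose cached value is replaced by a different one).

v12 now evaluates to -20.
Run set: none (0 run).
Changed values: in5.
The important point: nothing the output needs ever reads in5, so the edit is invisible to it.

Initial pass — values computed on the first demand:
  v1 = headl([-4, -3, -8, -9, 4]) = -4
  v2 = mul(6, 6) = 36
  v3 = mul(-4, 36) = -144
  v4 = suml([-4, -3, -8, -9, 4]) = -20
  v5 = neg(6) = -6
  v6 = headl([-5, -8, 3]) = -5
  v7 = mul(-20, -5) = 100
  v8 = add(100, -6) = 94
  v11 = min2(-20, 94) = -20
  v12 = max2(-144, -20) = -20

Second demand — change propagation:
  no demanded computation ever read in5, so the edit dirties nothing and nothing runs.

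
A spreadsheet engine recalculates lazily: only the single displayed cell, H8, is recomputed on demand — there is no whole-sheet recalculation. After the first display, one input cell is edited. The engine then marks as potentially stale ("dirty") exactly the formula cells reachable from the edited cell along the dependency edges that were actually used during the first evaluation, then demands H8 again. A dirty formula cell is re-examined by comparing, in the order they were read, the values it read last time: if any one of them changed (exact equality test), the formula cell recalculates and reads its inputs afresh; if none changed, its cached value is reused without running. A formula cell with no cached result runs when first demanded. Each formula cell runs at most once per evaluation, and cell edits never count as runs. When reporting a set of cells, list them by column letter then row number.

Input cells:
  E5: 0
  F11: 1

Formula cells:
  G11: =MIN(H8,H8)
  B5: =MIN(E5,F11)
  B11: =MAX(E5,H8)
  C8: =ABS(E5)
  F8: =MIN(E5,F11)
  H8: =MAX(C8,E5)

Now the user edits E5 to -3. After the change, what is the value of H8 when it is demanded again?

New value of H8: 3.

First evaluation (everything demanded from the output):
  C8 = ABS(0) = 0
  H8 = MAX(0, 0) = 0

Propagation after the edit:
  C8: runs — E5 0->-3; result 3.
  H8: runs — C8 0->3; E5 0->-3; result 3.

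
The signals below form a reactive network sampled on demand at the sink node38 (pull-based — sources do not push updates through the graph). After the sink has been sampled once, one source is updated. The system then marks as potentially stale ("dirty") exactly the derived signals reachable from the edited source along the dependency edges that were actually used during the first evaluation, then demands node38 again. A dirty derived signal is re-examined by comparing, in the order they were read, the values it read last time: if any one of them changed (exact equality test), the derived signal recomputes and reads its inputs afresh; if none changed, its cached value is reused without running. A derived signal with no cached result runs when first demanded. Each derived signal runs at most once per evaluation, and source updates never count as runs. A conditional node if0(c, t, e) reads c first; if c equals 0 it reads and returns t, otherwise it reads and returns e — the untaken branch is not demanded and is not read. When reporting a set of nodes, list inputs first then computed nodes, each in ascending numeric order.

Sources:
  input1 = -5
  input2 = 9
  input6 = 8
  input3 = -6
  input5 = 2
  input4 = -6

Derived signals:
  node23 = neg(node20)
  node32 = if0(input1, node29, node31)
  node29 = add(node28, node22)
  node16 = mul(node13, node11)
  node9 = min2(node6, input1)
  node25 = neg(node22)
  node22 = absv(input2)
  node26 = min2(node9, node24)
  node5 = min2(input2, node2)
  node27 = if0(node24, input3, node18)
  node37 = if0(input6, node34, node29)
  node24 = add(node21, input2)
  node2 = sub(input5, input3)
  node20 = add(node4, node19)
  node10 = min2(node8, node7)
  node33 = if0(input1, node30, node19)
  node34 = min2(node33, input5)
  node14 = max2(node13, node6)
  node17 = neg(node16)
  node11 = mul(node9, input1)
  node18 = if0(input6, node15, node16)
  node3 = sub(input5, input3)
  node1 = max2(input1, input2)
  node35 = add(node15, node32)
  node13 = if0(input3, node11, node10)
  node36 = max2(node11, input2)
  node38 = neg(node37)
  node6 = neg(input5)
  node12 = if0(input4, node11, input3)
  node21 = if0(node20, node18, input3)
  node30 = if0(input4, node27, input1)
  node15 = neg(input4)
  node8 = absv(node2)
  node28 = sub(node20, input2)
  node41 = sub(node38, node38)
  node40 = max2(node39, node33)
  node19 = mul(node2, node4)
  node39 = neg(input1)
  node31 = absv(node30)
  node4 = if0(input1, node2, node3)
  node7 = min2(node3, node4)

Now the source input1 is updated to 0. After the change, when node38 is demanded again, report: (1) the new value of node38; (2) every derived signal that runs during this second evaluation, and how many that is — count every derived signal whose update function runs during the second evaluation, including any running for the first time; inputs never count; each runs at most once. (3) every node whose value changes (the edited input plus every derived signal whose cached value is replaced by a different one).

node38 now evaluates to -72.
Run set: node4 (1 run).
Changed values: input1.
The important point: node4 recomputes to an identical value, and the output ends up unchanged.

Initial pass — values computed on the first demand:
  node2 = sub(2, -6) = 8
  node3 = sub(2, -6) = 8
  node4 = if0(input1=-5 -> else branch node3) = 8
  node19 = mul(8, 8) = 64
  node20 = add(8, 64) = 72
  node22 = absv(9) = 9
  node28 = sub(72, 9) = 63
  node29 = add(63, 9) = 72
  node37 = if0(input6=8 -> else branch node29) = 72
  node38 = neg(72) = -72

Second demand — change propagation:
  node4: re-runs because input1 -5->0; new result 8 (unchanged).
  node19: re-examined; everything it read last time is the same (node2 unchanged, node4 unchanged) — cache 64 kept, no run.
  node20: re-examined; everything it read last time is the same (node4 unchanged, node19 unchanged) — cache 72 kept, no run.
  node28: re-examined; everything it read last time is the same (node20 unchanged, input2 unchanged) — cache 63 kept, no run.
  node29: re-examined; everything it read last time is the same (node28 unchanged, node22 unchanged) — cache 72 kept, no run.
  node37: re-examined; everything it read last time is the same (input6 unchanged, node29 unchanged) — cache 72 kept, no run.
  node38: re-examined; everything it read last time is the same (node37 unchanged) — cache -72 kept, no run.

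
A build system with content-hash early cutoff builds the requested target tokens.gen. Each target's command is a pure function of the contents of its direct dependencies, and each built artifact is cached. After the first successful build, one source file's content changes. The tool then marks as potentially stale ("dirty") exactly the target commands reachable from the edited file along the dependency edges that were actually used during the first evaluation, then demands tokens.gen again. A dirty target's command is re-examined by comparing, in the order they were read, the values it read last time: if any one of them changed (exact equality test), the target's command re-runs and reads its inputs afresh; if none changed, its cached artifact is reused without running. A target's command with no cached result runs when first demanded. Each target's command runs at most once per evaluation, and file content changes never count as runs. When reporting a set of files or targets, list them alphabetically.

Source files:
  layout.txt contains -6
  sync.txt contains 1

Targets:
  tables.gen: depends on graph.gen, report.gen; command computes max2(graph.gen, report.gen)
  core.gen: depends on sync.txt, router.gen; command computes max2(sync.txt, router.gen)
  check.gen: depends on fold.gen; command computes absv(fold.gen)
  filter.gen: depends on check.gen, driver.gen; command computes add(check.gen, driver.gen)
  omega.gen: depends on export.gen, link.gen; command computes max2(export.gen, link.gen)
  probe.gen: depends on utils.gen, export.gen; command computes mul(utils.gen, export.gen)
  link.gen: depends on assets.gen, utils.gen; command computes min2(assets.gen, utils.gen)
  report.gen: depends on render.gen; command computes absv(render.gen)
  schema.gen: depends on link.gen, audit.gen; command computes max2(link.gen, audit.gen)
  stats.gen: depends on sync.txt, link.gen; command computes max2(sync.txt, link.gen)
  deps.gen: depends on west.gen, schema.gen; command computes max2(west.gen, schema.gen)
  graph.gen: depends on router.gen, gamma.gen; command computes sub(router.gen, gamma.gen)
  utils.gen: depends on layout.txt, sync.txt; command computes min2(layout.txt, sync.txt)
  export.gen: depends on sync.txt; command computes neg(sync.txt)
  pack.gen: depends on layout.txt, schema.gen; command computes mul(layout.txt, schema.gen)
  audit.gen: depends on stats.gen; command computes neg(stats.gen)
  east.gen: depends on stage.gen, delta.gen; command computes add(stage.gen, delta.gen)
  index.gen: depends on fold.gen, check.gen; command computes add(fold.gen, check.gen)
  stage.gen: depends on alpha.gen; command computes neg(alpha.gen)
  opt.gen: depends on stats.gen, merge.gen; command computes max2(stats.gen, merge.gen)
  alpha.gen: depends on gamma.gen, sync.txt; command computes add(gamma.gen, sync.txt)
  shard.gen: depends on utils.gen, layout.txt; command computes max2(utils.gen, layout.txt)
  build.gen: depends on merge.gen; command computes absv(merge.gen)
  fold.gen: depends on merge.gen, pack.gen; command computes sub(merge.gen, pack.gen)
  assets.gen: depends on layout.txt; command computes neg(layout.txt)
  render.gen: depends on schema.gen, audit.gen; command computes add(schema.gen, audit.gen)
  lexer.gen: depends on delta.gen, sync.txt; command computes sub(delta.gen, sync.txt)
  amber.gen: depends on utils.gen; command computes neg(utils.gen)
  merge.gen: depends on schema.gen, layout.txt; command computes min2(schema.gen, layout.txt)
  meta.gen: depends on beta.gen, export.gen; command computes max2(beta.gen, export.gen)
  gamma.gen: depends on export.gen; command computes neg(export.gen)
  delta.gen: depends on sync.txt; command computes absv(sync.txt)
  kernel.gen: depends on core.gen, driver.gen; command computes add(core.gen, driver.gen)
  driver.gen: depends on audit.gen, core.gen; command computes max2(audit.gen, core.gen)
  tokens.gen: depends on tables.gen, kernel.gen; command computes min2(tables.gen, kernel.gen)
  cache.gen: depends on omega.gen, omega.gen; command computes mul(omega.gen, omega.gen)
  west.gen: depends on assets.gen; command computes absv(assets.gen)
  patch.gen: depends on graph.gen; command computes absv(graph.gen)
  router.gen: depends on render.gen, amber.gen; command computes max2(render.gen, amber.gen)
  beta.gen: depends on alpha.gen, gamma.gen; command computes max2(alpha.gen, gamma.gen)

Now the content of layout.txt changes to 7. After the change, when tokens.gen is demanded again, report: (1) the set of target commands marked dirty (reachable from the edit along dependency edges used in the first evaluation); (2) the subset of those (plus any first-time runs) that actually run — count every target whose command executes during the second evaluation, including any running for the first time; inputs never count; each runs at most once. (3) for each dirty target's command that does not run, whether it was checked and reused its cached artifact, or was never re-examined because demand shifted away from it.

Marked dirty: amber.gen, assets.gen, audit.gen, core.gen, driver.gen, graph.gen, kernel.gen, link.gen, render.gen, report.gen, router.gen, schema.gen, stats.gen, tables.gen, tokens.gen, utils.gen.
Target commands that run: amber.gen, assets.gen, core.gen, driver.gen, graph.gen, kernel.gen, link.gen, router.gen, schema.gen, stats.gen, tables.gen, tokens.gen, utils.gen — 13 in total.
Checked but reused from cache: audit.gen, render.gen, report.gen.
Key observation: the cutoff stops propagation at audit.gen — its inputs' values are unchanged, so it reuses its cache.

First evaluation (everything demanded from the output):
  assets.gen = neg(-6) = 6
  export.gen = neg(1) = -1
  gamma.gen = neg(-1) = 1
  utils.gen = min2(-6, 1) = -6
  amber.gen = neg(-6) = 6
  link.gen = min2(6, -6) = -6
  stats.gen = max2(1, -6) = 1
  audit.gen = neg(1) = -1
  schema.gen = max2(-6, -1) = -1
  render.gen = add(-1, -1) = -2
  report.gen = absv(-2) = 2
  router.gen = max2(-2, 6) = 6
  core.gen = max2(1, 6) = 6
  driver.gen = max2(-1, 6) = 6
  graph.gen = sub(6, 1) = 5
  kernel.gen = add(6, 6) = 12
  tables.gen = max2(5, 2) = 5
  tokens.gen = min2(5, 12) = 5

Propagation after the edit:
  assets.gen: runs — layout.txt -6->7; result -7.
  utils.gen: runs — layout.txt -6->7; result 1.
  amber.gen: runs — utils.gen -6->1; result -1.
  link.gen: runs — assets.gen 6->-7; utils.gen -6->1; result -7.
  stats.gen: runs — link.gen -6->-7; result 1 (same value as before).
  audit.gen: checked — values it read are unchanged (stats.gen unchanged); reused cached -1 without running.
  schema.gen: runs — link.gen -6->-7; result -1 (same value as before).
  render.gen: checked — values it read are unchanged (schema.gen unchanged, audit.gen unchanged); reused cached -2 without running.
  report.gen: checked — values it read are unchanged (render.gen unchanged); reused cached 2 without running.
  router.gen: runs — amber.gen 6->-1; result -1.
  core.gen: runs — router.gen 6->-1; result 1.
  driver.gen: runs — core.gen 6->1; result 1.
  graph.gen: runs — router.gen 6->-1; result -2.
  kernel.gen: runs — core.gen 6->1; driver.gen 6->1; result 2.
  tables.gen: runs — graph.gen 5->-2; result 2.
  tokens.gen: runs — tables.gen 5->2; kernel.gen 12->2; result 2.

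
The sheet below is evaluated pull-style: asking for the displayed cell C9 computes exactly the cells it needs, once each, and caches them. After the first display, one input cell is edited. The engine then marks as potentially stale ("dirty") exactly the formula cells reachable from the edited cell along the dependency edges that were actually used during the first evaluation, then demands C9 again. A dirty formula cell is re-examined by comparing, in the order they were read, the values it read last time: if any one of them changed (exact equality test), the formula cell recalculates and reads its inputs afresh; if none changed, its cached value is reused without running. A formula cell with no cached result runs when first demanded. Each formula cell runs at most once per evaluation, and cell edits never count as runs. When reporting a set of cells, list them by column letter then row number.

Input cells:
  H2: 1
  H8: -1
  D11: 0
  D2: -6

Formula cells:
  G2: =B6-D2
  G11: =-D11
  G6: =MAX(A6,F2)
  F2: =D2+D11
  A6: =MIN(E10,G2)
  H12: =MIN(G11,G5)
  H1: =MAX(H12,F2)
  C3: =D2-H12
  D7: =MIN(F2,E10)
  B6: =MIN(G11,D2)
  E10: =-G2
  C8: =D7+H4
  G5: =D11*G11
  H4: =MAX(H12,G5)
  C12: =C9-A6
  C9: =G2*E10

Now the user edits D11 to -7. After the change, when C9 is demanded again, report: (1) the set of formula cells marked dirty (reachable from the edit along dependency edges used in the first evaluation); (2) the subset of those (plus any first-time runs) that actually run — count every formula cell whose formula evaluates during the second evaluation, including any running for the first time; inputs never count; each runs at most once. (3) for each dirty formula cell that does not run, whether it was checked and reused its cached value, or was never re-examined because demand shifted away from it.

The edit dirties: B6, C9, E10, G2, G11.
2 formula cells run: B6, G11.
Cache hits after checking: C9, E10, G2.
Note the absorption at B6: it re-runs yet its value is the same, leaving the output's value untouched.

First demand of the output computes:
  G11 = -(0) = 0
  B6 = MIN(0, -6) = -6
  G2 = -6 - -6 = 0
  E10 = -(0) = 0
  C9 = 0 * 0 = 0

After the edit, cleaning proceeds:
  G11: a read changed (D11 0->-7) — executes, giving 7.
  B6: a read changed (G11 0->7) — executes, giving -6 — identical to its old value.
  G2: dirty, but its reads are unchanged (B6 unchanged, D2 unchanged); cached 0 stands.
  E10: dirty, but its reads are unchanged (G2 unchanged); cached 0 stands.
  C9: dirty, but its reads are unchanged (G2 unchanged, E10 unchanged); cached 0 stands.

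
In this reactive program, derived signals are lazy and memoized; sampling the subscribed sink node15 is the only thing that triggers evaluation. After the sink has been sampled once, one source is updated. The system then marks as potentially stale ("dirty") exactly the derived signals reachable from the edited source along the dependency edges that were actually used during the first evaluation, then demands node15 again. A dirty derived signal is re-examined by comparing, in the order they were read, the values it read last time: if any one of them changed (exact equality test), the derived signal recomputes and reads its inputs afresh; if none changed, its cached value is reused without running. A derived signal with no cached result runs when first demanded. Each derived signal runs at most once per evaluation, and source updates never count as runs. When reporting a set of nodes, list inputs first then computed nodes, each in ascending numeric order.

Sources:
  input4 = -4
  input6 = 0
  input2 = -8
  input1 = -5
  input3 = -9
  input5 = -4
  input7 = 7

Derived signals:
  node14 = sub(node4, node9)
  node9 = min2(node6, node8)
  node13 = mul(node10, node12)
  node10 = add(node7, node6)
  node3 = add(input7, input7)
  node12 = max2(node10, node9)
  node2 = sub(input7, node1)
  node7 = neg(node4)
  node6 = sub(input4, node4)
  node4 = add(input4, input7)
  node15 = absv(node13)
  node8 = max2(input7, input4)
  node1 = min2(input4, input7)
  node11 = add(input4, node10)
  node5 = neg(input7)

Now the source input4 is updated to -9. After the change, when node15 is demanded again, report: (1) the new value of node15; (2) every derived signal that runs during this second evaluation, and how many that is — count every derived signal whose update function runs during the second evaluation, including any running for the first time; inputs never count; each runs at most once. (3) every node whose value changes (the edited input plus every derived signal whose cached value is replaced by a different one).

Demanding node15 again yields 25.
8 derived signals run: node4, node6, node7, node8, node10, node12, node13, node15.
The nodes whose values change: input4, node4, node7, node10, node12, node13, node15.
Note where the cutoff bites: node9 is checked, finds nothing changed, and keeps its cache.

First demand of the output computes:
  node4 = add(-4, 7) = 3
  node6 = sub(-4, 3) = -7
  node7 = neg(3) = -3
  node8 = max2(7, -4) = 7
  node9 = min2(-7, 7) = -7
  node10 = add(-3, -7) = -10
  node12 = max2(-10, -7) = -7
  node13 = mul(-10, -7) = 70
  node15 = absv(70) = 70

After the edit, cleaning proceeds:
  node4: a read changed (input4 -4->-9) — executes, giving -2.
  node6: a read changed (input4 -4->-9; node4 3->-2) — executes, giving -7 — identical to its old value.
  node7: a read changed (node4 3->-2) — executes, giving 2.
  node8: a read changed (input4 -4->-9) — executes, giving 7 — identical to its old value.
  node9: dirty, but its reads are unchanged (node6 unchanged, node8 unchanged); cached -7 stands.
  node10: a read changed (node7 -3->2) — executes, giving -5.
  node12: a read changed (node10 -10->-5) — executes, giving -5.
  node13: a read changed (node10 -10->-5; node12 -7->-5) — executes, giving 25.
  node15: a read changed (node13 70->25) — executes, giving 25.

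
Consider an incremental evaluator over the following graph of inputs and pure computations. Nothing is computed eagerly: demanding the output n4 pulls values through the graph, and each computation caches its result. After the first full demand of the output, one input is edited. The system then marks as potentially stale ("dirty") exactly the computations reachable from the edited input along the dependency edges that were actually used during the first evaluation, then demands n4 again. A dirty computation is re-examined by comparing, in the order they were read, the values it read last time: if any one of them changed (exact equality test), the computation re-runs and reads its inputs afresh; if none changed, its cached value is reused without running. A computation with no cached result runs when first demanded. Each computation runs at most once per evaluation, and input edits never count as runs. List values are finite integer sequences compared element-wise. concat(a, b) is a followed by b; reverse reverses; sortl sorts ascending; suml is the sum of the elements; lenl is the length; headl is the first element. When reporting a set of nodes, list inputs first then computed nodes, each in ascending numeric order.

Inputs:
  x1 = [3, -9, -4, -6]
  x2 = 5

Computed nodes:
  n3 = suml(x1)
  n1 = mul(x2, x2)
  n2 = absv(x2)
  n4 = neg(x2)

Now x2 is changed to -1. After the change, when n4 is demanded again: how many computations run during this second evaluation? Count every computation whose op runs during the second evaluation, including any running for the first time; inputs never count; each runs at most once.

Initial pass — values computed on the first demand:
  n4 = neg(5) = -5

Second demand — change propagation:
  n4: re-runs because x2 5->-1; new result 1.

Run set: n4 (1 run).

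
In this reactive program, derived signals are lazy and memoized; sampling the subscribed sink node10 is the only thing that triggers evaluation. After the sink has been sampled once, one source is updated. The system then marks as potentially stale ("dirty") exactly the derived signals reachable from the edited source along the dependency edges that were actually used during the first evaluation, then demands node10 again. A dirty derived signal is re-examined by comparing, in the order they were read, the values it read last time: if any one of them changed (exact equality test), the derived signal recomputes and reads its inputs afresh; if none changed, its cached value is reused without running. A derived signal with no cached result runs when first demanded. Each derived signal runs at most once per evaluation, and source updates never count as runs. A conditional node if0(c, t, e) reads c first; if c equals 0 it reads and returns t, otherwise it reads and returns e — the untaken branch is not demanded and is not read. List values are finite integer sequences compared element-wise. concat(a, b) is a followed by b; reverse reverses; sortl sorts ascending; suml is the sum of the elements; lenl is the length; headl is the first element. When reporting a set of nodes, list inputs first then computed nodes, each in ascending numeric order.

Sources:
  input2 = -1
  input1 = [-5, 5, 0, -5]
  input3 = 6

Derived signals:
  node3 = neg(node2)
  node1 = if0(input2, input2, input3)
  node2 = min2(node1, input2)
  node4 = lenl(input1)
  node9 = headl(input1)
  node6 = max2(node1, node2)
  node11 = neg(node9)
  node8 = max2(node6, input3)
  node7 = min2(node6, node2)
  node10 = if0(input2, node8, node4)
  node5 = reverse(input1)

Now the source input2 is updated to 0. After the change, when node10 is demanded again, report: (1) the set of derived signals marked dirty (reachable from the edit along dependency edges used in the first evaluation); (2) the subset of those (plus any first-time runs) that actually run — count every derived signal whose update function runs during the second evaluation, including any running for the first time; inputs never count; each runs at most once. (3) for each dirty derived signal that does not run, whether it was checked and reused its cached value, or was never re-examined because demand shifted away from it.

The edit dirties: node10.
5 derived signals run: node1, node2, node6, node8, node10.
No dirty derived signal escaped a run.
Note the branch switch — node1, node2, node6, node8 had no cache and run now for the first time.

First demand of the output computes:
  node4 = lenl([-5, 5, 0, -5]) = 4
  node10 = if0(input2=-1 -> else branch node4) = 4

After the edit, cleaning proceeds:
  node1: had never run; runs now, result 0.
  node2: had never run; runs now, result 0.
  node6: had never run; runs now, result 0.
  node8: had never run; runs now, result 6.
  node10: a read changed (input2 -1->0) — executes, giving 6.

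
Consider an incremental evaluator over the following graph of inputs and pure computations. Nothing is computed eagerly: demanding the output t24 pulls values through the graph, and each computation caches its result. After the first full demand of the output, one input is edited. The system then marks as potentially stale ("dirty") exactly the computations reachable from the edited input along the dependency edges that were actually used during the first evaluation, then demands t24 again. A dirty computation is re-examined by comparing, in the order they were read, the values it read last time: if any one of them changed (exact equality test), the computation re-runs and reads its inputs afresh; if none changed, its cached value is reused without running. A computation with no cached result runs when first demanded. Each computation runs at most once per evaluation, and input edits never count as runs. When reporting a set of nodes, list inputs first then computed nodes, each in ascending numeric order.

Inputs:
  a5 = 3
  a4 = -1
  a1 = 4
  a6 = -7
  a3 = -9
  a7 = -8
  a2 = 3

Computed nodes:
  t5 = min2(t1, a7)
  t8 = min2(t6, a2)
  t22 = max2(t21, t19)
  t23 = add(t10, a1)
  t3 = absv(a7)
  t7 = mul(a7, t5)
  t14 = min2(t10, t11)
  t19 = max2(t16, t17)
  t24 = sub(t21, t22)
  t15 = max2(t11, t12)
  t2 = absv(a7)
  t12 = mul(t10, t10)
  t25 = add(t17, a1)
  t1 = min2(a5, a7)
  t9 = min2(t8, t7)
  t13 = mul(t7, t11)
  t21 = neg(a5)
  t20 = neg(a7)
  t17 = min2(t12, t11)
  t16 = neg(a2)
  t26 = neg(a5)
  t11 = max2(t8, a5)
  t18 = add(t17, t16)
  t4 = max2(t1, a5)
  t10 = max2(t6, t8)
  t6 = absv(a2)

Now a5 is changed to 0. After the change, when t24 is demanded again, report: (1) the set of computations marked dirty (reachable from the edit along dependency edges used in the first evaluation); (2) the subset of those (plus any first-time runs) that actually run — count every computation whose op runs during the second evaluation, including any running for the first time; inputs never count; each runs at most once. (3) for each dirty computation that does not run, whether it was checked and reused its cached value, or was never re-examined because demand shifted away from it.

Dirty set: t11, t17, t19, t21, t22, t24.
Run set: t11, t21, t22, t24 (4 run).
Re-examined without running (cache reused): t17, t19.
The important point: at t17 every value read last time is unchanged, so the dirty flag clears without a run.

Initial pass — values computed on the first demand:
  t6 = absv(3) = 3
  t8 = min2(3, 3) = 3
  t10 = max2(3, 3) = 3
  t11 = max2(3, 3) = 3
  t12 = mul(3, 3) = 9
  t16 = neg(3) = -3
  t17 = min2(9, 3) = 3
  t19 = max2(-3, 3) = 3
  t21 = neg(3) = -3
  t22 = max2(-3, 3) = 3
  t24 = sub(-3, 3) = -6

Second demand — change propagation:
  t11: re-runs because a5 3->0; new result 3 (unchanged).
  t17: re-examined; everything it read last time is the same (t12 unchanged, t11 unchanged) — cache 3 kept, no run.
  t19: re-examined; everything it read last time is the same (t16 unchanged, t17 unchanged) — cache 3 kept, no run.
  t21: re-runs because a5 3->0; new result 0.
  t22: re-runs because t21 -3->0; new result 3 (unchanged).
  t24: re-runs because t21 -3->0; new result -3.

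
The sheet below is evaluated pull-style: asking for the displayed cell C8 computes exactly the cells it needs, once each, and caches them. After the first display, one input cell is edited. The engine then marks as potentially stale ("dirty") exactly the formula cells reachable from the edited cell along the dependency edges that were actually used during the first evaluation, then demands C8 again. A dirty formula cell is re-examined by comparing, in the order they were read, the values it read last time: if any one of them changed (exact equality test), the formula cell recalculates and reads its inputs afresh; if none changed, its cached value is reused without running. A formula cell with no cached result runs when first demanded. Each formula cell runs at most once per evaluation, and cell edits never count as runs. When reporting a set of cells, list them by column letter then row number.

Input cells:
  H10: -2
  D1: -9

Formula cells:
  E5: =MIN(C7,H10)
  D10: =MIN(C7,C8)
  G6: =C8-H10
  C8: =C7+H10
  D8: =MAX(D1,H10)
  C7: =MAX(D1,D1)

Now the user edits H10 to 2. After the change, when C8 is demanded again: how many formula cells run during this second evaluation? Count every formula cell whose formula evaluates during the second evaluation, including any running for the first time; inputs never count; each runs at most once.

1 formula cells run: C8.

First demand of the output computes:
  C7 = MAX(-9, -9) = -9
  C8 = -9 + -2 = -11

After the edit, cleaning proceeds:
  C8: a read changed (H10 -2->2) — executes, giving -7.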